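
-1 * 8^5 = -32768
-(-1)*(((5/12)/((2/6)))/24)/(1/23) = 115/96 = 1.20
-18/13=-1.38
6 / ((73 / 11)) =66 / 73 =0.90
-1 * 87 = -87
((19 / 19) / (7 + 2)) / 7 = 1 / 63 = 0.02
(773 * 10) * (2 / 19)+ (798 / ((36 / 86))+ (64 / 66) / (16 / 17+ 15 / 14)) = 2720.50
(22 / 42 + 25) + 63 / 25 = 14723 / 525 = 28.04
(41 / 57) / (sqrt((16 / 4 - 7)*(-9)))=41*sqrt(3) / 513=0.14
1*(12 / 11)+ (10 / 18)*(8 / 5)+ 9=1087 / 99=10.98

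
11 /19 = 0.58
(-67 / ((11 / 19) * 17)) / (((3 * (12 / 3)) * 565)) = -1273 / 1267860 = -0.00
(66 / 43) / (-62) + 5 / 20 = 1201 / 5332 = 0.23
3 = 3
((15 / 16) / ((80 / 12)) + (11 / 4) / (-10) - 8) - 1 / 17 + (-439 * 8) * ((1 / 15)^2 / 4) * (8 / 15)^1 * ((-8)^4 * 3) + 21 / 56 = -25581.42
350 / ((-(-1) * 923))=350 / 923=0.38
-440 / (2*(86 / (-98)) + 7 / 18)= 77616 / 241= 322.06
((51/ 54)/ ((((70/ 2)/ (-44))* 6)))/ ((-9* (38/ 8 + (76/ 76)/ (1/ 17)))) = 0.00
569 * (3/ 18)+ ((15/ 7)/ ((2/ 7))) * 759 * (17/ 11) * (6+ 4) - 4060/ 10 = 525983/ 6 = 87663.83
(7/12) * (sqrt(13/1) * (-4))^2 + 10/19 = 6946/57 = 121.86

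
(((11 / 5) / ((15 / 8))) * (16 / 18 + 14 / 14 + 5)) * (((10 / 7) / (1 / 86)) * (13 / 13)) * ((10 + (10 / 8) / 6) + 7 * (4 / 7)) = 40000664 / 2835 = 14109.58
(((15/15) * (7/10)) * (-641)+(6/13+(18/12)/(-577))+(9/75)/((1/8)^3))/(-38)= 72534869/7125950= 10.18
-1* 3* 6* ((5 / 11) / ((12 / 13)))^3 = -274625 / 127776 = -2.15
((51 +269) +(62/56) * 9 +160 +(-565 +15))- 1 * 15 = -75.04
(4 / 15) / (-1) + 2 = 26 / 15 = 1.73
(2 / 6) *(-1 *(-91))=91 / 3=30.33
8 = 8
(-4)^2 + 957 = 973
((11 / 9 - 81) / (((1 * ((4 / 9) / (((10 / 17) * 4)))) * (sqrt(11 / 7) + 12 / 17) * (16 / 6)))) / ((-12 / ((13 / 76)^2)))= -490035 / 1929184 + 396695 * sqrt(77) / 7716736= 0.20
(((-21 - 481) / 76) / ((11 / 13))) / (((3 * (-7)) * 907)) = 3263 / 7961646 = 0.00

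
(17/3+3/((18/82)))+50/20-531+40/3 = -2975/6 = -495.83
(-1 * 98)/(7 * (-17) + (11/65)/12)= 76440/92809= 0.82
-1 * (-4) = 4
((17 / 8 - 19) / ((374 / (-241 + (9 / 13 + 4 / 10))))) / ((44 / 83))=17473077 / 855712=20.42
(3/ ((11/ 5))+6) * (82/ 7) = 6642/ 77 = 86.26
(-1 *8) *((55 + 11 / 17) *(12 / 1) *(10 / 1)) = -908160 / 17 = -53421.18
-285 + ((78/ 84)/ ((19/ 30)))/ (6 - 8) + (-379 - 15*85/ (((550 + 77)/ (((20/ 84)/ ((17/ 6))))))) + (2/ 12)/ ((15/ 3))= -14590586/ 21945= -664.87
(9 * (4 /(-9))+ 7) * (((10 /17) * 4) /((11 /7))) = 840 /187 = 4.49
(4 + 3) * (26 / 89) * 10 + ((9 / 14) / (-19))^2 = 128783129 / 6297284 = 20.45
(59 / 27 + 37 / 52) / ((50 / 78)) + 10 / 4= 6317 / 900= 7.02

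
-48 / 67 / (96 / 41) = -41 / 134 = -0.31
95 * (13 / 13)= 95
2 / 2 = 1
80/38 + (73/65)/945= 2458387/1167075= 2.11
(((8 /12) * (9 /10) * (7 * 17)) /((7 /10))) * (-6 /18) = -34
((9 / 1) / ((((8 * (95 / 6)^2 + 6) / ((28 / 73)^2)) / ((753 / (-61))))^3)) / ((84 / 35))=-0.00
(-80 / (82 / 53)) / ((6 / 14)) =-120.65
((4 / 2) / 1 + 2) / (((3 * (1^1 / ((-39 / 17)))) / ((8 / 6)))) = -208 / 51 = -4.08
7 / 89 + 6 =541 / 89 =6.08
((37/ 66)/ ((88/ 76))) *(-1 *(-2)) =703/ 726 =0.97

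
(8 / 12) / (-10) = -1 / 15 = -0.07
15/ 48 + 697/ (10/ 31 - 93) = -7.21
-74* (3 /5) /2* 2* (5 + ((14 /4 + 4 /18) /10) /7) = -224.36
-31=-31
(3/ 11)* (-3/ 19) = -0.04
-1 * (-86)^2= -7396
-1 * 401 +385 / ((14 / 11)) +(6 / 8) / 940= -370357 / 3760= -98.50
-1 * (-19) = 19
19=19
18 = 18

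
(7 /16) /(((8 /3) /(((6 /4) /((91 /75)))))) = 675 /3328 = 0.20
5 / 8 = 0.62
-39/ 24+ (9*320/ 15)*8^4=6291443/ 8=786430.38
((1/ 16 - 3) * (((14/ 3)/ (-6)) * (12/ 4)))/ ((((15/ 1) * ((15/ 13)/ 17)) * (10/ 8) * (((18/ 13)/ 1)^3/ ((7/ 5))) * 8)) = 1118191711/ 3149280000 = 0.36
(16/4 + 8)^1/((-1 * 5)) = -12/5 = -2.40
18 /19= 0.95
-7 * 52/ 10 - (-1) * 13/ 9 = -1573/ 45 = -34.96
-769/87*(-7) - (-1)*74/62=170092/2697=63.07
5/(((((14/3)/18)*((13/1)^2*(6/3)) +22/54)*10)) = 27/4754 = 0.01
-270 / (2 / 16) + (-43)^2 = -311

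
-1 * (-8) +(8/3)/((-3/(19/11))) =640/99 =6.46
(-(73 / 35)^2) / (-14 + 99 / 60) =21316 / 60515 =0.35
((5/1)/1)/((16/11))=55/16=3.44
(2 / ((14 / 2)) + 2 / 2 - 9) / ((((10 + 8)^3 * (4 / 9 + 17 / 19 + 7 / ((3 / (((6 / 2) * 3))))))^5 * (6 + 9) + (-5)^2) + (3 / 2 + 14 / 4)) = -22284891 / 1626409463330976265524215894663465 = -0.00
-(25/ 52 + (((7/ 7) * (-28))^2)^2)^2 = -1021578201606769/ 2704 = -377802589351.62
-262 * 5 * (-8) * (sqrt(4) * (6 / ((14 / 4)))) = 251520 / 7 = 35931.43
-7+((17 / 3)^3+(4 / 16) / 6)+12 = 40393 / 216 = 187.00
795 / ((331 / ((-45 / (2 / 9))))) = -321975 / 662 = -486.37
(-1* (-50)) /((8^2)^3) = 25 /131072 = 0.00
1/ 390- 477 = -186029/ 390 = -477.00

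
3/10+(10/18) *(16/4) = 2.52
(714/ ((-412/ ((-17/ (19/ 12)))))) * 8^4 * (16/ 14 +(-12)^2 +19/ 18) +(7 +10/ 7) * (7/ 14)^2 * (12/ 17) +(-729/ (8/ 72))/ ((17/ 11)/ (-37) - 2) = 11145651.37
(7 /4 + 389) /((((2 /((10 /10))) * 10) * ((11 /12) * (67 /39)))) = 182871 /14740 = 12.41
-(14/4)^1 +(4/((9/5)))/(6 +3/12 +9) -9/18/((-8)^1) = -28915/8784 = -3.29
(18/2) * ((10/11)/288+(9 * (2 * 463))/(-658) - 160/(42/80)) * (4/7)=-165421283/101332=-1632.47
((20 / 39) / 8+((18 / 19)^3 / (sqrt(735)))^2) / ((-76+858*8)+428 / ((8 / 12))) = 58515522049 / 6679917619311300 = 0.00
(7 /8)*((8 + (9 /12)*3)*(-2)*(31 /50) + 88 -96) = -18.12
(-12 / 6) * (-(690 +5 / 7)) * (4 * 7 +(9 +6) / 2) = 343285 / 7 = 49040.71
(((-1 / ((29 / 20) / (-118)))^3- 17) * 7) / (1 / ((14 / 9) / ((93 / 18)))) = 2576192911852 / 2268177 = 1135798.89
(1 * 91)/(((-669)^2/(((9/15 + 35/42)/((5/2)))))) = 3913/33567075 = 0.00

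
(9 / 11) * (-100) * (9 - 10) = 900 / 11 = 81.82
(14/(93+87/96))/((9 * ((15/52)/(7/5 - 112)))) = -12882688/2028375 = -6.35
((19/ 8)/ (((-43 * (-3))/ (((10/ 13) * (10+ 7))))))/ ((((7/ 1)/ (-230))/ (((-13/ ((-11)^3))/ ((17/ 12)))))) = -21850/ 400631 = -0.05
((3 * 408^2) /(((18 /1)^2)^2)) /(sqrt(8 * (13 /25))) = 1445 * sqrt(26) /3159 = 2.33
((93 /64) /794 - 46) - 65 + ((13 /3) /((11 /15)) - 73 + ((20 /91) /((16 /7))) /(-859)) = -1111647865727 /6242084992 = -178.09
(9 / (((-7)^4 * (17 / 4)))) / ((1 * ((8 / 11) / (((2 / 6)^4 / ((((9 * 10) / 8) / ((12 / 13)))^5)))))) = 5767168 / 103575406797646875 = 0.00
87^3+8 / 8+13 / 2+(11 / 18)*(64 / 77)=658511.01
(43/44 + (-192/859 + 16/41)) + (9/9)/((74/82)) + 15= 989176101/57336532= 17.25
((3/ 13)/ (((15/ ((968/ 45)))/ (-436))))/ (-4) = 105512/ 2925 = 36.07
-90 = -90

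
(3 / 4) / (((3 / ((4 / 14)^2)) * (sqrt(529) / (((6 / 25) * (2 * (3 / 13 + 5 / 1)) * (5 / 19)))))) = 816 / 1391845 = 0.00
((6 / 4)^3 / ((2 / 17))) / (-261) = -51 / 464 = -0.11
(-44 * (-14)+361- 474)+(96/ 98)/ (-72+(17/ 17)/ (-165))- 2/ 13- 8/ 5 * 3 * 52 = 9582569109/ 37840985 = 253.23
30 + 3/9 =30.33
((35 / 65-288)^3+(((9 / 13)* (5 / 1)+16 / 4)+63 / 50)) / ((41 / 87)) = -227017005654243 / 4503850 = -50405099.12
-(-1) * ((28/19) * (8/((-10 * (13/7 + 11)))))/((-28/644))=9016/4275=2.11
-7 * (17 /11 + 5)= -504 /11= -45.82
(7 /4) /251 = 7 /1004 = 0.01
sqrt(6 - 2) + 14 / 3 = 20 / 3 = 6.67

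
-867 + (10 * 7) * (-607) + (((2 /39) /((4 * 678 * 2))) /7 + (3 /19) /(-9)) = -609909409181 /14067144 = -43357.02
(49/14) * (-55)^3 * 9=-10481625/2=-5240812.50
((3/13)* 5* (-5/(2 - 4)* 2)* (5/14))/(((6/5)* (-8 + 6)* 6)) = -625/4368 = -0.14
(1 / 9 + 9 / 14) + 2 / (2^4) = 443 / 504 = 0.88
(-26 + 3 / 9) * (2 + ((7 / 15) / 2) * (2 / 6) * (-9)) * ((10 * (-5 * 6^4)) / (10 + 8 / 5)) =186393.10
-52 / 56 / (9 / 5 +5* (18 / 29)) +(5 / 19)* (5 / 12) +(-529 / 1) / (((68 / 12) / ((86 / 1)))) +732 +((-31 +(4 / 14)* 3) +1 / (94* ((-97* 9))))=-71594477373325 / 9771888252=-7326.58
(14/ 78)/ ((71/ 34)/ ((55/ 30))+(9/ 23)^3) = 15926603/ 106387866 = 0.15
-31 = -31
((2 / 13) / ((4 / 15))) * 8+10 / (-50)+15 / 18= 2047 / 390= 5.25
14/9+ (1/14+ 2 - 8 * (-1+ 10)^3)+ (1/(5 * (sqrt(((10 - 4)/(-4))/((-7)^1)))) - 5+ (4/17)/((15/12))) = -62473409/10710+ sqrt(42)/15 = -5832.75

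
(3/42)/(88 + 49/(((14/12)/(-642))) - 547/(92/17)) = -46/17373237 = -0.00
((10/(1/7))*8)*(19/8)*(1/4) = 332.50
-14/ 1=-14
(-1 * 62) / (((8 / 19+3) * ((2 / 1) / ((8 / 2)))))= -2356 / 65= -36.25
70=70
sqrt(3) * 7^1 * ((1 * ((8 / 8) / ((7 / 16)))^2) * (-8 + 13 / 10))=-8576 * sqrt(3) / 35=-424.40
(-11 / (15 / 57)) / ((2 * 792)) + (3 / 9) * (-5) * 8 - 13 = -18979 / 720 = -26.36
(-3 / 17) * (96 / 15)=-96 / 85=-1.13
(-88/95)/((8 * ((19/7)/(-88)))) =6776/1805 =3.75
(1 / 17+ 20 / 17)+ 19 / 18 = 701 / 306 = 2.29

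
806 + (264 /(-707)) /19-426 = 5104276 /13433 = 379.98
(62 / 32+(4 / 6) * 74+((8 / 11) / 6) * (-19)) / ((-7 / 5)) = -129275 / 3696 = -34.98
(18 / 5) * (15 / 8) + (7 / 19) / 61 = 31321 / 4636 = 6.76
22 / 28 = 11 / 14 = 0.79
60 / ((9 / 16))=320 / 3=106.67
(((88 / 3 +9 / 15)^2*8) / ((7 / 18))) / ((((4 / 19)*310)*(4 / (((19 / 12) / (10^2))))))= 72777961 / 65100000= 1.12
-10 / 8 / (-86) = 5 / 344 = 0.01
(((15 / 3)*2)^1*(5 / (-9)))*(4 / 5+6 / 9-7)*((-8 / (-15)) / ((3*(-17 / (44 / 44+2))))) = -1328 / 1377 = -0.96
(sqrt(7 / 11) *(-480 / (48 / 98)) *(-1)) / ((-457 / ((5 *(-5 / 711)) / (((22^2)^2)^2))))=0.00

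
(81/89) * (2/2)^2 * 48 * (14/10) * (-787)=-21418992/445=-48132.57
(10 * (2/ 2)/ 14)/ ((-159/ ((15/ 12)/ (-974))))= 25/ 4336248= 0.00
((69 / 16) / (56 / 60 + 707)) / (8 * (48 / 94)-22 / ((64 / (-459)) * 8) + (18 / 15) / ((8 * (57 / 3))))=24646800 / 96357687377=0.00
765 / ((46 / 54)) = 20655 / 23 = 898.04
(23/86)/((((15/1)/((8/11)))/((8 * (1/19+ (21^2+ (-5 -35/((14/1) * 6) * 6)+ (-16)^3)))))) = -379.92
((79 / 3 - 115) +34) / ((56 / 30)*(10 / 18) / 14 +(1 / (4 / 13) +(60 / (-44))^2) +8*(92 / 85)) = -60722640 / 15375863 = -3.95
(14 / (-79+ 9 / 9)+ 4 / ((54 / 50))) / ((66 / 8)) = 4948 / 11583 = 0.43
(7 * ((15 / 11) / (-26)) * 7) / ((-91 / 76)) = 2.15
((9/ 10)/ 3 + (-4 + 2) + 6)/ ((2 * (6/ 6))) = 43/ 20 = 2.15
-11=-11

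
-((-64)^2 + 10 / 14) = -28677 / 7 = -4096.71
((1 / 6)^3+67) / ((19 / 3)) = 14473 / 1368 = 10.58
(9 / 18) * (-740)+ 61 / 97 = -35829 / 97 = -369.37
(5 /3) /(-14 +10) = -5 /12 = -0.42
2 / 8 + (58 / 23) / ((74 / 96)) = 11987 / 3404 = 3.52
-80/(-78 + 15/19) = 1520/1467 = 1.04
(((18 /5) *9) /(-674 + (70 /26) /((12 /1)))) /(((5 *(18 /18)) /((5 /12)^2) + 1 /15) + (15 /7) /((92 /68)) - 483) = 12206376 /114874361863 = 0.00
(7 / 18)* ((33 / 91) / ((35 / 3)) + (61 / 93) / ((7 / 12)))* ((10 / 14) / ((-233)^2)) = 114089 / 19296807894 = 0.00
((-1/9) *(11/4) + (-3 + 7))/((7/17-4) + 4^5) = 119/32868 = 0.00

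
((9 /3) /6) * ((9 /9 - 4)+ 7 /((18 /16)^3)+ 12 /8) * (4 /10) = 4981 /7290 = 0.68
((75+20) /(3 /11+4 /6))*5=15675 /31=505.65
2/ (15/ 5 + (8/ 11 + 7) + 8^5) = 11/ 180283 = 0.00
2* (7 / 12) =7 / 6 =1.17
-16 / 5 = -3.20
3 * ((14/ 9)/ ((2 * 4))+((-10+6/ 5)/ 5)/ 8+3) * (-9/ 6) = -2677/ 200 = -13.38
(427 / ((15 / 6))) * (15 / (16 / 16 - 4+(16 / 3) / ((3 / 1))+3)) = 11529 / 8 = 1441.12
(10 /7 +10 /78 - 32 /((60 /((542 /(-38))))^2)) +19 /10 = 24368831 /14782950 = 1.65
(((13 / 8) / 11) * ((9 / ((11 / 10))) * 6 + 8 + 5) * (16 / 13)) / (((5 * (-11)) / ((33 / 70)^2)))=-6147 / 134750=-0.05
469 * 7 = 3283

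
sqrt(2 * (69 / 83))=sqrt(11454) / 83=1.29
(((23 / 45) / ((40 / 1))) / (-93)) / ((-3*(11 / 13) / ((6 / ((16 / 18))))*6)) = 299 / 4910400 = 0.00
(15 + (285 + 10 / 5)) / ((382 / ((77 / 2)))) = 11627 / 382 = 30.44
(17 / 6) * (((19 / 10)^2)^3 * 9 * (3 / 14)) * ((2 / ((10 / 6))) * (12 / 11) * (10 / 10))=64782178137 / 192500000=336.53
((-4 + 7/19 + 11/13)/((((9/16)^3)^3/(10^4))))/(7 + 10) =-472789999943680000/1626778633311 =-290629.59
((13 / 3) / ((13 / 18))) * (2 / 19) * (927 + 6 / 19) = 211428 / 361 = 585.67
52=52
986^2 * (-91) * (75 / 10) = -663523770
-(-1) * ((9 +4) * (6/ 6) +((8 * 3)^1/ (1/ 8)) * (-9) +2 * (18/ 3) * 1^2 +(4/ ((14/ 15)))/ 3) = -11911/ 7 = -1701.57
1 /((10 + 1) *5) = 1 /55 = 0.02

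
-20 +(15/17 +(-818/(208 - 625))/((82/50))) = -5208875/290649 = -17.92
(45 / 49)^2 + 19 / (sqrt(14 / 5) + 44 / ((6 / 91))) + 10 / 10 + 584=2013548945565 / 3436841821 -171 * sqrt(70) / 20039894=585.87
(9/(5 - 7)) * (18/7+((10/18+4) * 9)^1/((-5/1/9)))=22437/70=320.53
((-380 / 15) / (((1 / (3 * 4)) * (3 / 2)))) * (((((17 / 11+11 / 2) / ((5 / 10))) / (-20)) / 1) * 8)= 37696 / 33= 1142.30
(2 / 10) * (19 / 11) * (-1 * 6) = -114 / 55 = -2.07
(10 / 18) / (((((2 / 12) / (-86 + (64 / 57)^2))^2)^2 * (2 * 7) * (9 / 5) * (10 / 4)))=459651213631872101070080 / 780004099784007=589293330.33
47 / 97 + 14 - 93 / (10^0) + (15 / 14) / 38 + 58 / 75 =-300776243 / 3870300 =-77.71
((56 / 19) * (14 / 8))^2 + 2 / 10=48381 / 1805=26.80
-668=-668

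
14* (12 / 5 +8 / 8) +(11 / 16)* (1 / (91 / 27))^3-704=-39570437787 / 60285680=-656.38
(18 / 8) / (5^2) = 9 / 100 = 0.09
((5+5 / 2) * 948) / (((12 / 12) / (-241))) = -1713510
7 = 7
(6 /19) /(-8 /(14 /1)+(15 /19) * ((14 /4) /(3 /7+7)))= -4368 /2759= -1.58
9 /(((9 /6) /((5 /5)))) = 6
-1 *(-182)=182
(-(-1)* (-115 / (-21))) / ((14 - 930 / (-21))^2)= 0.00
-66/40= -33/20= -1.65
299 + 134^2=18255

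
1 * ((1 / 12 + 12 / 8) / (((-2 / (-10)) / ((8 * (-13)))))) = -2470 / 3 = -823.33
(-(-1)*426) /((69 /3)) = 426 /23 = 18.52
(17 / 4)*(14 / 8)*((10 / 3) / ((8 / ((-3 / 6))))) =-595 / 384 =-1.55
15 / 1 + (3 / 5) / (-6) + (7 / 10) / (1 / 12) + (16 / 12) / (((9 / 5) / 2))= 6691 / 270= 24.78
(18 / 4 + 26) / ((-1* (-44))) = 61 / 88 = 0.69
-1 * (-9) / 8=9 / 8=1.12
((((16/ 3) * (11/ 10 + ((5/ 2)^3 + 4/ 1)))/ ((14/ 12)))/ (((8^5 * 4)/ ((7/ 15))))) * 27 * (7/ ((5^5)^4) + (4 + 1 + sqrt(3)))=7461 * sqrt(3)/ 819200 + 889420509338391963/ 19531250000000000000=0.06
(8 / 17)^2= 64 / 289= 0.22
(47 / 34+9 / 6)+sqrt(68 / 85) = 2 * sqrt(5) / 5+49 / 17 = 3.78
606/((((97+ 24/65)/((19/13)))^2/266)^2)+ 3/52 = 186420958082970243/83434127038604212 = 2.23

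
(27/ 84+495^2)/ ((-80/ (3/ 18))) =-510.47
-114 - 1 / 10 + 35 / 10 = -553 / 5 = -110.60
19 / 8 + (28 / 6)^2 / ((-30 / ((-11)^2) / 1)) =-92299 / 1080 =-85.46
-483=-483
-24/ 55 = -0.44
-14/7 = -2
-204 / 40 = -51 / 10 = -5.10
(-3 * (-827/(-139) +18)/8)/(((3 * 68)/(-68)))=3329/1112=2.99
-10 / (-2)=5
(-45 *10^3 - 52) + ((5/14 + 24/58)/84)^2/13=-45052.00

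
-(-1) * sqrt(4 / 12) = sqrt(3) / 3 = 0.58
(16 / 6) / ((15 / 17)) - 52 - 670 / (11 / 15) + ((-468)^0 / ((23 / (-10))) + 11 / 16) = -175303757 / 182160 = -962.36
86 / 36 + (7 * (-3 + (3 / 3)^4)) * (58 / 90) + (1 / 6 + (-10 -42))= -877 / 15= -58.47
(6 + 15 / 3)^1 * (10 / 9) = 110 / 9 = 12.22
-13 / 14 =-0.93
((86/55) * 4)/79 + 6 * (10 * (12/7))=3130808/30415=102.94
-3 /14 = -0.21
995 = 995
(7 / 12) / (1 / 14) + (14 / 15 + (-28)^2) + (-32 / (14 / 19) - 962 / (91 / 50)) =2211 / 10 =221.10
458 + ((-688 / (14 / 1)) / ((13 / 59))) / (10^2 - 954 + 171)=28486370 / 62153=458.33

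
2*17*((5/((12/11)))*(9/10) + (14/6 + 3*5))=8755/12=729.58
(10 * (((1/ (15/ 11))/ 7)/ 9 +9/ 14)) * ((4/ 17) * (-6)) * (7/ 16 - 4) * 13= 305539/ 714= 427.93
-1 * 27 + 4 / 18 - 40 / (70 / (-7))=-22.78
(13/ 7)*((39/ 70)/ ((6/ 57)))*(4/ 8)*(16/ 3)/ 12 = 3211/ 1470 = 2.18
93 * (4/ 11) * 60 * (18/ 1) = 401760/ 11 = 36523.64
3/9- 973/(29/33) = -96298/87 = -1106.87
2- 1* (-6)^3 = 218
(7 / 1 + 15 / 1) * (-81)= -1782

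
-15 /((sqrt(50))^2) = -3 /10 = -0.30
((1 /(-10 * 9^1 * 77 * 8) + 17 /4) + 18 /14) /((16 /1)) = 0.35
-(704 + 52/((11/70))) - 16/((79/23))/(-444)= -99825284/96459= -1034.90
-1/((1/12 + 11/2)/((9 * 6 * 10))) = -6480/67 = -96.72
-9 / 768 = -3 / 256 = -0.01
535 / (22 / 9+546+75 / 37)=178155 / 183307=0.97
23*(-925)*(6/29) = -127650/29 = -4401.72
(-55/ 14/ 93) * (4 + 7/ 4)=-1265/ 5208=-0.24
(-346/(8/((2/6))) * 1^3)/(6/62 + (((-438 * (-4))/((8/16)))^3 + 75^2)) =-5363/16004248612344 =-0.00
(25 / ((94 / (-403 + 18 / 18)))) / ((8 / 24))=-320.74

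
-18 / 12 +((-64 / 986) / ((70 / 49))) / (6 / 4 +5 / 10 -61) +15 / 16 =-1307123 / 2326960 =-0.56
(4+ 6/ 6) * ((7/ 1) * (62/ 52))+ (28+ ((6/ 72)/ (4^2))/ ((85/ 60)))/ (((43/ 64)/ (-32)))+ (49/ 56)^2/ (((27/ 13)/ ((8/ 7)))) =-2651209255/ 2052648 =-1291.60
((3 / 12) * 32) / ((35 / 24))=5.49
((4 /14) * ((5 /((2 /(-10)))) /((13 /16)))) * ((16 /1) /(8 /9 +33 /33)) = -115200 /1547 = -74.47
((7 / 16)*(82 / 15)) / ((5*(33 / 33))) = 287 / 600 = 0.48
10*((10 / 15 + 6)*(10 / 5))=400 / 3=133.33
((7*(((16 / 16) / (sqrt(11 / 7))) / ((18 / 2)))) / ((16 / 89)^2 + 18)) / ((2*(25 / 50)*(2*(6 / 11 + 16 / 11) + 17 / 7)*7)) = 55447*sqrt(77) / 636325470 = 0.00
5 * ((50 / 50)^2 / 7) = 5 / 7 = 0.71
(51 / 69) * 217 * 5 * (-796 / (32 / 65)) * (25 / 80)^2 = -5964651875 / 47104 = -126627.29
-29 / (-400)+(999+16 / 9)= 3603061 / 3600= 1000.85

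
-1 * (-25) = 25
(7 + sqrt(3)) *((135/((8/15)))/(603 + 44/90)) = 91125 *sqrt(3)/217256 + 637875/217256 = 3.66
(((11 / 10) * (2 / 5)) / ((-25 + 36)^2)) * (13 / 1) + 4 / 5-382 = -104817 / 275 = -381.15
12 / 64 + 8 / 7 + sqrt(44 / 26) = sqrt(286) / 13 + 149 / 112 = 2.63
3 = 3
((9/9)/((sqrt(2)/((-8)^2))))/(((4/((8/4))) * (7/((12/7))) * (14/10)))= 960 * sqrt(2)/343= 3.96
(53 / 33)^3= 4.14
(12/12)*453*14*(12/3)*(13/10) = 164892/5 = 32978.40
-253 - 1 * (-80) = -173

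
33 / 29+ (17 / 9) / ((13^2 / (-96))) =955 / 14703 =0.06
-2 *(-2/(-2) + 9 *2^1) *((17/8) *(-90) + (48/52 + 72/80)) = 935769/130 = 7198.22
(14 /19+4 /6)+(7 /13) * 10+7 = 13.79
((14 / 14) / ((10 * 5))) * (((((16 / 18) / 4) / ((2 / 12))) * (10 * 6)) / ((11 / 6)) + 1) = 491 / 550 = 0.89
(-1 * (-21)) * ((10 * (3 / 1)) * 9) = 5670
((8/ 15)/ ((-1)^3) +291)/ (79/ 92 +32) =400844/ 45345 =8.84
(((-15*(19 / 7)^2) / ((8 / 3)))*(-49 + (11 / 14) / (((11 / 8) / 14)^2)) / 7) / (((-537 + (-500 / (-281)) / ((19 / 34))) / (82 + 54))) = 48.95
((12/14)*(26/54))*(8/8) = 26/63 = 0.41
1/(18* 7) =1/126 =0.01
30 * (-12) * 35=-12600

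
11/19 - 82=-1547/19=-81.42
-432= -432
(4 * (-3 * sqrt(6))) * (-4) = 117.58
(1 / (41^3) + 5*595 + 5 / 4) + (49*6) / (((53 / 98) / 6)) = 91144783425 / 14611252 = 6237.99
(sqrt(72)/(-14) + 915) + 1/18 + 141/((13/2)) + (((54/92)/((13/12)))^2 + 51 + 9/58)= 23058244219/23333661 - 3 * sqrt(2)/7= 987.59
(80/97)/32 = 5/194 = 0.03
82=82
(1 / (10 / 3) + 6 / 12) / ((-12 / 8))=-8 / 15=-0.53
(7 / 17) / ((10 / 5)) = 7 / 34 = 0.21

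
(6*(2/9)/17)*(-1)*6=-0.47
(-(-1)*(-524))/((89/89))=-524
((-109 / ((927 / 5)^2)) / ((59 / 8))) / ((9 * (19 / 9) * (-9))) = 21800 / 8669770281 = 0.00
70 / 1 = 70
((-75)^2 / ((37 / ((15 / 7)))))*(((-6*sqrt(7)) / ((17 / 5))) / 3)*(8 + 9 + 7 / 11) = -163687500*sqrt(7) / 48433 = -8941.76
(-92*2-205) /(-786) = 389 /786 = 0.49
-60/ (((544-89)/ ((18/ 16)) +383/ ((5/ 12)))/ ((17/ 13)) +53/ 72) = -122400/ 2066387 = -0.06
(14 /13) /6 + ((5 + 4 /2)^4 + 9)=2410.18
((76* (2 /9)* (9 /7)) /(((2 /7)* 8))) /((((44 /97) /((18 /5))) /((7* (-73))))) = -8475957 /220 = -38527.08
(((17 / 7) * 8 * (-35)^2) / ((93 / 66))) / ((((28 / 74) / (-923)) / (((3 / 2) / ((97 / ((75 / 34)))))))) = -4226186250 / 3007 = -1405449.37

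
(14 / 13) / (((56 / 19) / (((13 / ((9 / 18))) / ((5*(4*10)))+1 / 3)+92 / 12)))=15447 / 5200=2.97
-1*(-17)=17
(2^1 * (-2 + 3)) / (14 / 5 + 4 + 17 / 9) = 90 / 391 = 0.23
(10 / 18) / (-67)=-5 / 603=-0.01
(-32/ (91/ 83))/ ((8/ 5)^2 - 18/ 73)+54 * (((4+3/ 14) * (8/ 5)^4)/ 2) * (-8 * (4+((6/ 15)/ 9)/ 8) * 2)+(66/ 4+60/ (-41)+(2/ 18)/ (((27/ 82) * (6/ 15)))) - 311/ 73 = -41733239762949882221/ 873217907493750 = -47792.47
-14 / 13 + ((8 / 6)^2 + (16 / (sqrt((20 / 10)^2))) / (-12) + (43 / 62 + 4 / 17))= 118759 / 123318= 0.96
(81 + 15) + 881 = 977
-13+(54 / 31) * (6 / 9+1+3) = -151 / 31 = -4.87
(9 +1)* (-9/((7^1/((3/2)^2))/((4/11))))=-810/77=-10.52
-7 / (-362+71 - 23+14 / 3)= 21 / 928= 0.02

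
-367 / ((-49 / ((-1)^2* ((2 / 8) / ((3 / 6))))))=367 / 98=3.74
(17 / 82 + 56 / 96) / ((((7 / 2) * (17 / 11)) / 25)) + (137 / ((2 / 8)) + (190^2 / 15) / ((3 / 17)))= 14189.43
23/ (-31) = -23/ 31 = -0.74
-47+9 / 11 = -46.18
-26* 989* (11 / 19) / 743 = -282854 / 14117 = -20.04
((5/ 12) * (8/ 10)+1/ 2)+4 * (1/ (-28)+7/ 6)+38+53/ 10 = 1703/ 35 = 48.66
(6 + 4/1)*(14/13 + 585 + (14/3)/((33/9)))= 839910/143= 5873.50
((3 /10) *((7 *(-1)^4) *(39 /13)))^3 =250047 /1000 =250.05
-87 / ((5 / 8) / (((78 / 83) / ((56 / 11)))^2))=-16011567 / 3375610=-4.74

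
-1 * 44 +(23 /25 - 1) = -1102 /25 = -44.08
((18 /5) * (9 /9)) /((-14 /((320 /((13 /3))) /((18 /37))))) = -3552 /91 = -39.03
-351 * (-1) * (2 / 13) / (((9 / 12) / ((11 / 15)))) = 264 / 5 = 52.80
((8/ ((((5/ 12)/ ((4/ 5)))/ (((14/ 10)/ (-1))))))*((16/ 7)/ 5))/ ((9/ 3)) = -2048/ 625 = -3.28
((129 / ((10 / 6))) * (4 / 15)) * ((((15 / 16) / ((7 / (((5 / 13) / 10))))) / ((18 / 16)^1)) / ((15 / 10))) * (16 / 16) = 86 / 1365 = 0.06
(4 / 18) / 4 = 1 / 18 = 0.06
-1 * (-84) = 84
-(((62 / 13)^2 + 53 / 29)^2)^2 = -210369134052465885121 / 576950840079601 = -364622.29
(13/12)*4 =13/3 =4.33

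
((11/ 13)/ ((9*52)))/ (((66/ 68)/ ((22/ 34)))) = 11/ 9126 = 0.00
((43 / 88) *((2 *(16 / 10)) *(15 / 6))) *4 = 15.64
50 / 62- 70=-2145 / 31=-69.19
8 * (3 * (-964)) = -23136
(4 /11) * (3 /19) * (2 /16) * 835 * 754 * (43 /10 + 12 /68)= 143735397 /7106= 20227.33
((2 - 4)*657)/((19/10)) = -13140/19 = -691.58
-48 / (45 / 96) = -512 / 5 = -102.40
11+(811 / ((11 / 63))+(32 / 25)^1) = 1280702 / 275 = 4657.10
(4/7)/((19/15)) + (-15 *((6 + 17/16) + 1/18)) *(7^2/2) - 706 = -42408073/12768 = -3321.43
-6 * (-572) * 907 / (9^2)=1037608 / 27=38429.93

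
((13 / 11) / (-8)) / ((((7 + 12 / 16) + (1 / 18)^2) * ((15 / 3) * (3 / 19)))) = -6669 / 276320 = -0.02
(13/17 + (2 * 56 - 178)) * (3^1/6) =-1109/34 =-32.62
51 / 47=1.09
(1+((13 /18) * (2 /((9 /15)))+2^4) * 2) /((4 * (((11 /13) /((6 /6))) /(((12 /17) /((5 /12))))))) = 53092 /2805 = 18.93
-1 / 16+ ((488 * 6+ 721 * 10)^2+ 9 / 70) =57556264677 / 560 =102779044.07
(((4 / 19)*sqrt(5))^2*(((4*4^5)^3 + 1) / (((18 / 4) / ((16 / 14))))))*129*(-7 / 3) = -1164148968791.78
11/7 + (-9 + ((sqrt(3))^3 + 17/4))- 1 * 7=-285/28 + 3 * sqrt(3)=-4.98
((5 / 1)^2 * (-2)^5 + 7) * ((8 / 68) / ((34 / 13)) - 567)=129933050 / 289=449595.33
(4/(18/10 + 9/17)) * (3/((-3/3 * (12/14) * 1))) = -595/99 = -6.01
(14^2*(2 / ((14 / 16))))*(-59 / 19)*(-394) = 10414208 / 19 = 548116.21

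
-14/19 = -0.74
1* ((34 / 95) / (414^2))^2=289 / 66280928516100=0.00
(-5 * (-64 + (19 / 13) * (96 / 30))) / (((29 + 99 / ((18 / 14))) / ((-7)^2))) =94472 / 689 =137.11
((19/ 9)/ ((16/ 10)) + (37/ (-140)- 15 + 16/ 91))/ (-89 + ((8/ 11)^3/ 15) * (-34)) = 85768309/ 559819416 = 0.15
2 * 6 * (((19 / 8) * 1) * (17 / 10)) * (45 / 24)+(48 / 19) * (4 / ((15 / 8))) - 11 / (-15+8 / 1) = 2081283 / 21280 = 97.80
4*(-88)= -352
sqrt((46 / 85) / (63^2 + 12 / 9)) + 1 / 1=1.01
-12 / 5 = -2.40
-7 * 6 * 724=-30408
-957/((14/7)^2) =-957/4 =-239.25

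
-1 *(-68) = 68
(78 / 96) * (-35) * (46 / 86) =-10465 / 688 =-15.21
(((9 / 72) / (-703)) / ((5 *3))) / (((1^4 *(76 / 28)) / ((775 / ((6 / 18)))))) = -1085 / 106856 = -0.01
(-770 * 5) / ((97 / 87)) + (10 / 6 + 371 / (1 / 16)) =723011 / 291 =2484.57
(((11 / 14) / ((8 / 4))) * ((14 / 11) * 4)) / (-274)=-1 / 137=-0.01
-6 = -6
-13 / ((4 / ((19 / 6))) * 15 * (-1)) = 247 / 360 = 0.69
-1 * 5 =-5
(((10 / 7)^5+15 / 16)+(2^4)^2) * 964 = 17037152057 / 67228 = 253423.46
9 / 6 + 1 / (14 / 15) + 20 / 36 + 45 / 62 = 3.85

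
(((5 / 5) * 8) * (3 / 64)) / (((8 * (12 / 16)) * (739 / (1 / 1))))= 1 / 11824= 0.00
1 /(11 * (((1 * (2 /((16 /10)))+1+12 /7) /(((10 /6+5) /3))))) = 560 /10989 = 0.05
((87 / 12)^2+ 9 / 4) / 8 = 877 / 128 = 6.85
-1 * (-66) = 66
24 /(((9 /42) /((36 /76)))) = 1008 /19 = 53.05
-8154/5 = -1630.80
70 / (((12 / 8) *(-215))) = -28 / 129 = -0.22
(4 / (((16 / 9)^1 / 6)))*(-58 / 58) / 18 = -0.75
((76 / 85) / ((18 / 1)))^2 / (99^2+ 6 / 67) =96748 / 384301456425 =0.00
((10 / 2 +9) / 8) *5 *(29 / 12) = 1015 / 48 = 21.15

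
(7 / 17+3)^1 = 58 / 17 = 3.41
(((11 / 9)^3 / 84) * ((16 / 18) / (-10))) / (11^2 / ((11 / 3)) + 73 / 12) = -5324 / 107698815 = -0.00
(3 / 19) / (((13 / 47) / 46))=6486 / 247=26.26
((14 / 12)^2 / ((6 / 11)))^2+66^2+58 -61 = 203384089 / 46656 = 4359.23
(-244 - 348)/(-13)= 592/13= 45.54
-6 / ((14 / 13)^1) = -39 / 7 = -5.57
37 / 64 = 0.58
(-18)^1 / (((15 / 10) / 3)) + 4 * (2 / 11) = -388 / 11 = -35.27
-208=-208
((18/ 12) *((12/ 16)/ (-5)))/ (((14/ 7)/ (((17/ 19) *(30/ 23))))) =-459/ 3496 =-0.13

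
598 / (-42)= -299 / 21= -14.24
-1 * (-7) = 7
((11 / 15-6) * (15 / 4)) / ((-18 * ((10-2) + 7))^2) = -79 / 291600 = -0.00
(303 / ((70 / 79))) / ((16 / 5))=23937 / 224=106.86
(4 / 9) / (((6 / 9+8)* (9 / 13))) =0.07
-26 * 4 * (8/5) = -832/5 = -166.40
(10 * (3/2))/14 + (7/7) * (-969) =-13551/14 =-967.93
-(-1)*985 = 985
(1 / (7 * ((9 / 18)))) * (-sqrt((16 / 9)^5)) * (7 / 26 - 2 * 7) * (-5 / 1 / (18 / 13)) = -43520 / 729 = -59.70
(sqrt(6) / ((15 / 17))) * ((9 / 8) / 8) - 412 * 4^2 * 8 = -52736+ 51 * sqrt(6) / 320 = -52735.61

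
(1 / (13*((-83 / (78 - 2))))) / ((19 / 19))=-76 / 1079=-0.07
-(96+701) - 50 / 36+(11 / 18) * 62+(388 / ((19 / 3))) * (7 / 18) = -83981 / 114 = -736.68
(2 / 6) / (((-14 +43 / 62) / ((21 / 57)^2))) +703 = 628109887 / 893475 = 703.00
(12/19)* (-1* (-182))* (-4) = -8736/19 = -459.79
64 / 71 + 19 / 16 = 2373 / 1136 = 2.09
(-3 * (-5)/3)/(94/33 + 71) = 165/2437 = 0.07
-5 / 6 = -0.83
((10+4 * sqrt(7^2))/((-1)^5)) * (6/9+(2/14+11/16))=-9557/168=-56.89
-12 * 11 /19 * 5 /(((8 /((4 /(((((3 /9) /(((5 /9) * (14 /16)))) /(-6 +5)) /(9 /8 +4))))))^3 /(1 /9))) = 201.42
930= 930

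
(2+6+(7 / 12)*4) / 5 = 31 / 15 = 2.07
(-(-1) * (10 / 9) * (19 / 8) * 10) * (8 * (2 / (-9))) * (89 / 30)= -33820 / 243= -139.18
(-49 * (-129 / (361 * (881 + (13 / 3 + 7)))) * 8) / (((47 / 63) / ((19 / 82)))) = 4778676 / 98013001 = 0.05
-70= -70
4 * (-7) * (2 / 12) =-4.67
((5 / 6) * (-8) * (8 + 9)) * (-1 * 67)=22780 / 3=7593.33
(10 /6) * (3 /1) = 5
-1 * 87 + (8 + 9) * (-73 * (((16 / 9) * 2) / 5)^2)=-714.55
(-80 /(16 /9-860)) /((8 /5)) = 0.06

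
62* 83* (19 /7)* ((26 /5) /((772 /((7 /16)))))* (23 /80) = 14617213 /1235200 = 11.83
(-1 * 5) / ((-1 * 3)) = 5 / 3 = 1.67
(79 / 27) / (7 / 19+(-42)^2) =1501 / 905121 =0.00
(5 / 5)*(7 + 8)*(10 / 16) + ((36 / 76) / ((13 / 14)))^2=4702683 / 488072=9.64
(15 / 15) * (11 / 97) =11 / 97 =0.11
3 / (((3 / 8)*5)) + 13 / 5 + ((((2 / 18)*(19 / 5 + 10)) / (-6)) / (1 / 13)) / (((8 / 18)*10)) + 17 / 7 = 16467 / 2800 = 5.88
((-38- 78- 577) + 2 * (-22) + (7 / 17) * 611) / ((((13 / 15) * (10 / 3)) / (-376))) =13962384 / 221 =63178.21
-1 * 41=-41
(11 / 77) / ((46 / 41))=41 / 322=0.13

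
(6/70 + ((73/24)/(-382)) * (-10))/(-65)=-26527/10428600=-0.00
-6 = -6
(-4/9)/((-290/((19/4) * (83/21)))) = 1577/54810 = 0.03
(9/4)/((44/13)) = 117/176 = 0.66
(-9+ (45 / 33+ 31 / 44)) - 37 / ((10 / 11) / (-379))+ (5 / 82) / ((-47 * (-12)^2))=470625336229 / 30523680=15418.37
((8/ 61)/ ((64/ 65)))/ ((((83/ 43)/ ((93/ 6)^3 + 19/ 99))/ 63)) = 57706204465/ 3564352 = 16189.82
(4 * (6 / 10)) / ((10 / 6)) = 36 / 25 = 1.44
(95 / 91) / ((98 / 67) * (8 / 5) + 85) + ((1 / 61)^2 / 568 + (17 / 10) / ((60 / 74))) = 2.11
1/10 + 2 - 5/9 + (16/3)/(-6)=59/90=0.66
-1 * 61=-61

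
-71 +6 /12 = -141 /2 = -70.50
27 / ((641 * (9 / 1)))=3 / 641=0.00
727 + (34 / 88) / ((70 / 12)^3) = 342872293 / 471625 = 727.00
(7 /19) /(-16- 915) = -0.00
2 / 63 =0.03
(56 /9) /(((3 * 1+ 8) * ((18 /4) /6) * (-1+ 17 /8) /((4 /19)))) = 7168 /50787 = 0.14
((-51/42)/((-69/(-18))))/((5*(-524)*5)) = 51/2109100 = 0.00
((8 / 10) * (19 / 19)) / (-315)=-4 / 1575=-0.00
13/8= 1.62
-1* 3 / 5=-3 / 5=-0.60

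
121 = 121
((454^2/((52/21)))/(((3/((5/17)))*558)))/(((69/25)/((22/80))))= 99193325/68071536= 1.46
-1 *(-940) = 940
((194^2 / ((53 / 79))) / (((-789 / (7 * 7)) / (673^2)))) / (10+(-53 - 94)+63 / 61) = 2012595971139782 / 173415099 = 11605655.92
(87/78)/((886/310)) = 4495/11518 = 0.39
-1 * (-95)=95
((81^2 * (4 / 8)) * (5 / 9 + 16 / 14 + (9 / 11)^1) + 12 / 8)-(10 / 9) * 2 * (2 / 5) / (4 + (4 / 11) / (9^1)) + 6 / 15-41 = 15816509 / 1925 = 8216.37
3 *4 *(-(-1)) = 12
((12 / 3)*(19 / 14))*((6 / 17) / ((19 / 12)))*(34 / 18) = 16 / 7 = 2.29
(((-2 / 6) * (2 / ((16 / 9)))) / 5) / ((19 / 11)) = -33 / 760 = -0.04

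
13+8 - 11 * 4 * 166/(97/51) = -370467/97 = -3819.25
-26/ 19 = -1.37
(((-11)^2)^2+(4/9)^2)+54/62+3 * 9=36834031/2511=14669.07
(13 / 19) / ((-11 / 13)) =-169 / 209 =-0.81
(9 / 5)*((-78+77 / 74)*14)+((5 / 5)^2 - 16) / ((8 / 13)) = -581271 / 296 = -1963.75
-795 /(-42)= 265 /14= 18.93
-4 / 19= -0.21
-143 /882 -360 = -360.16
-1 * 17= -17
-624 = -624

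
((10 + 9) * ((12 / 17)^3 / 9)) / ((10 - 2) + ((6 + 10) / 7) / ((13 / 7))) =1976 / 24565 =0.08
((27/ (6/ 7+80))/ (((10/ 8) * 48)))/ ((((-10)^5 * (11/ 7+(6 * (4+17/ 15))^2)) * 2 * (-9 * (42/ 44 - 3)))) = -49/ 30802399200000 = -0.00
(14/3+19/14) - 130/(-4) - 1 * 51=-262/21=-12.48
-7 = -7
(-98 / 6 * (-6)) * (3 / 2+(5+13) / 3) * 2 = 1470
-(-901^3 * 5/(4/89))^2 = -105942146471149073283025/16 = -6621384154446817080189.06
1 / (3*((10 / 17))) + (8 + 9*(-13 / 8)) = -727 / 120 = -6.06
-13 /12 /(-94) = 13 /1128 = 0.01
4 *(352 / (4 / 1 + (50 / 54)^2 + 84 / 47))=48242304 / 227663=211.90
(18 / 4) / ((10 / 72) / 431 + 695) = 69822 / 10783625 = 0.01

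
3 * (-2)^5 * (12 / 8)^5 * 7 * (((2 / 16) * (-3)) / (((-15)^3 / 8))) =-567 / 125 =-4.54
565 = 565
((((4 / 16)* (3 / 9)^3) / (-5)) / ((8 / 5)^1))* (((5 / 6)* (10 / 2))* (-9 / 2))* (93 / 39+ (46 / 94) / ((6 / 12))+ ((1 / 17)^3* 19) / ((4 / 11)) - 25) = -2163931175 / 4610830848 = -0.47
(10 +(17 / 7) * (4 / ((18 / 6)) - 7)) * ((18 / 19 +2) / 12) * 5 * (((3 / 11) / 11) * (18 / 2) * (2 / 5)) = -948 / 2299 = -0.41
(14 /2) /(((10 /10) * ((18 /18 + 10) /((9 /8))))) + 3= 327 /88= 3.72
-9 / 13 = -0.69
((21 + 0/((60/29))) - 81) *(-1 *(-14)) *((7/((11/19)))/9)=-1128.48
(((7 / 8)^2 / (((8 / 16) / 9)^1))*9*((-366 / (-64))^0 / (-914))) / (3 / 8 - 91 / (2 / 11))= 3969 / 14627656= 0.00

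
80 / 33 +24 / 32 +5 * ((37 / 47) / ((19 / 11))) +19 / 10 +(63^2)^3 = 36850101736274177 / 589380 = 62523502216.35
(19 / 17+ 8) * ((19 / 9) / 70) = 589 / 2142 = 0.27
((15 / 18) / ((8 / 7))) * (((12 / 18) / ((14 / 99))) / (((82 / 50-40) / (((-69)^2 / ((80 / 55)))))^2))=94281056409375 / 3767013376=25028.07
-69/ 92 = -3/ 4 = -0.75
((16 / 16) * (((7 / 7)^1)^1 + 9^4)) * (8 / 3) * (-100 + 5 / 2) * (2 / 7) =-3412240 / 7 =-487462.86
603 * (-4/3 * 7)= -5628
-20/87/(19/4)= -80/1653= -0.05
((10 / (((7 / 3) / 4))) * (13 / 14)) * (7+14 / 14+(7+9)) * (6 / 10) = 11232 / 49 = 229.22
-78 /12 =-13 /2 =-6.50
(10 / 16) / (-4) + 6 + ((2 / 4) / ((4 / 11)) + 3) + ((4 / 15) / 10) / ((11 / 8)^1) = 270287 / 26400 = 10.24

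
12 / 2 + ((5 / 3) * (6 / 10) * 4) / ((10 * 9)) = 272 / 45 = 6.04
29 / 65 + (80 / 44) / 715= 3529 / 7865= 0.45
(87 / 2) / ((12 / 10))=145 / 4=36.25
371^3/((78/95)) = 4851157045/78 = 62194321.09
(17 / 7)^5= 1419857 / 16807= 84.48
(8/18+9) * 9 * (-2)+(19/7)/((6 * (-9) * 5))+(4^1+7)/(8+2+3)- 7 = -4328347/24570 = -176.16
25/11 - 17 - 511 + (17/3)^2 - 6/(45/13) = -245198/495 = -495.35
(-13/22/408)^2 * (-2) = -169/40284288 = -0.00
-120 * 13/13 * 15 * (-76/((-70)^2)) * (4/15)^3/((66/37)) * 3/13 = 179968/2627625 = 0.07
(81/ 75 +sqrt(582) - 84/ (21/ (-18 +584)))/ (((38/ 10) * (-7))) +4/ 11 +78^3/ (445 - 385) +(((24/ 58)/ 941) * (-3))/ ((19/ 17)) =1595881251309/ 199619035 - 5 * sqrt(582)/ 133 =7993.73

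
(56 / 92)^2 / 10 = 98 / 2645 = 0.04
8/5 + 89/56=893/280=3.19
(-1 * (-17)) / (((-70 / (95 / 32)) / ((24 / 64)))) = -969 / 3584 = -0.27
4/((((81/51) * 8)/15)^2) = 7225/1296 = 5.57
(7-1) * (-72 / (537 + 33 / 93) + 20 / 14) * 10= 4528680 / 58303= 77.67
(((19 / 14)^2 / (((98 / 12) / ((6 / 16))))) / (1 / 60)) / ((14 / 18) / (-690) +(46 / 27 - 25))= -0.22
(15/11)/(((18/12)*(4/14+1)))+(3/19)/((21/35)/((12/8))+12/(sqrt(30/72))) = 90*sqrt(15)/41021+5741455/8122158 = 0.72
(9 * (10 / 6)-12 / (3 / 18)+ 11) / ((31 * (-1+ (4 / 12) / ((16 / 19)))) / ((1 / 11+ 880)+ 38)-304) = 22298592 / 147374497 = 0.15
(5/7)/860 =1/1204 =0.00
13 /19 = 0.68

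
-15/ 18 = -5/ 6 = -0.83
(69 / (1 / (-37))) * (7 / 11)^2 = -1033.86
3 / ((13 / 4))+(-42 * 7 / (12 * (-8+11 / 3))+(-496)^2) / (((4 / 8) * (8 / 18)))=57569115 / 52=1107098.37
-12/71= -0.17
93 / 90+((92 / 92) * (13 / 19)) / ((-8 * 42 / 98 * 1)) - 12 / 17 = 4957 / 38760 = 0.13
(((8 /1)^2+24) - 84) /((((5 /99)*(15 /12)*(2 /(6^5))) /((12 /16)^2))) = 3464208 /25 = 138568.32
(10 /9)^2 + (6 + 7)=14.23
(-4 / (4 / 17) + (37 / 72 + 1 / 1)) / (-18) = 1115 / 1296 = 0.86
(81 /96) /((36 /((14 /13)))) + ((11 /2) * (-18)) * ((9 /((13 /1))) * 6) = -342123 /832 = -411.21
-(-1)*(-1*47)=-47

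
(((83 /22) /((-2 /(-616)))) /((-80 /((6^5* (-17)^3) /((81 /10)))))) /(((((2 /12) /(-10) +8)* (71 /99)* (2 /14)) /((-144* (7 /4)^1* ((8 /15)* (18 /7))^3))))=-46289101587480576 /850225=-54443355097.16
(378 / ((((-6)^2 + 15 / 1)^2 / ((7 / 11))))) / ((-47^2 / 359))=-105546 / 7022411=-0.02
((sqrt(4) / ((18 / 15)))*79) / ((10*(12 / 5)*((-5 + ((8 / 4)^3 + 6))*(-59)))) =-395 / 38232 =-0.01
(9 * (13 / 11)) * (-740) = -86580 / 11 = -7870.91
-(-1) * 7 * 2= 14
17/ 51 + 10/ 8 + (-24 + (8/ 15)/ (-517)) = -231799/ 10340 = -22.42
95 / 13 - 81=-958 / 13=-73.69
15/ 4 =3.75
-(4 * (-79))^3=31554496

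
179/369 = 0.49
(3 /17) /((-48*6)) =-1 /1632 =-0.00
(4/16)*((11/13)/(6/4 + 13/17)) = 17/182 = 0.09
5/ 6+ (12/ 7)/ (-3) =11/ 42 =0.26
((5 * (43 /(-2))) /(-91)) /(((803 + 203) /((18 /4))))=0.01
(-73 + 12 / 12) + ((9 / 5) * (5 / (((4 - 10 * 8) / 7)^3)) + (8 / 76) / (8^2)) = -31608637 / 438976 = -72.01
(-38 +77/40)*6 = -4329/20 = -216.45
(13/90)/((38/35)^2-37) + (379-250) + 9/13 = 1331659183/10268154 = 129.69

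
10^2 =100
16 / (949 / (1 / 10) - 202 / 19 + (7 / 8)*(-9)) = 0.00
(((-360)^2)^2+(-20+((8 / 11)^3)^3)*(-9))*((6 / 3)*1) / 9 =8800992691753152184 / 2357947691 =3732480039.89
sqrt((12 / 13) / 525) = 2*sqrt(91) / 455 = 0.04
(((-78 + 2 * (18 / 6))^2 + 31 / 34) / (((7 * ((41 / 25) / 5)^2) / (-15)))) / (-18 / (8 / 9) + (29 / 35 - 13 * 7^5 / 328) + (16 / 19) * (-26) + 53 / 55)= 11513744687500 / 78764731041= 146.18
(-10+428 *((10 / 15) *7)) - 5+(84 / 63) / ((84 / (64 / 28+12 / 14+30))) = 874441 / 441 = 1982.86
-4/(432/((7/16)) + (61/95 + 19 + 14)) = -665/169753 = -0.00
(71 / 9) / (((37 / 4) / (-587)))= -166708 / 333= -500.62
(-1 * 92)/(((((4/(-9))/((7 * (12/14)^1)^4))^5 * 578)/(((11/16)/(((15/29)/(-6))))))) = -386719548461680566528/1445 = -267625985094588627.36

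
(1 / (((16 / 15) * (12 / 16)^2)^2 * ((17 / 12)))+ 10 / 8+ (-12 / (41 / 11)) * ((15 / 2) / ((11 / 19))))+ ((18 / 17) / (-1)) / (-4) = -319771 / 8364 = -38.23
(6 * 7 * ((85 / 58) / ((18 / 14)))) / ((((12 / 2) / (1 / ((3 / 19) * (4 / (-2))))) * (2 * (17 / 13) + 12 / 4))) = -1028755 / 228636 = -4.50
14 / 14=1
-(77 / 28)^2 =-121 / 16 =-7.56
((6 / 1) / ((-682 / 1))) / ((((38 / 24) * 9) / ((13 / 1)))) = -0.01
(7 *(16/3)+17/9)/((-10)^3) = -353/9000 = -0.04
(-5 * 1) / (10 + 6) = -5 / 16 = -0.31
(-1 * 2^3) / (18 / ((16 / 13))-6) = -64 / 69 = -0.93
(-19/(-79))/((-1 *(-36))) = 19/2844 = 0.01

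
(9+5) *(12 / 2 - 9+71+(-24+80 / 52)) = 8288 / 13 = 637.54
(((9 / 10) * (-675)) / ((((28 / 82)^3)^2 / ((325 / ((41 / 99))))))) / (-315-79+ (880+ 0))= -18638366335875 / 30118144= -618841.80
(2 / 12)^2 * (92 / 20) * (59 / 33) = 0.23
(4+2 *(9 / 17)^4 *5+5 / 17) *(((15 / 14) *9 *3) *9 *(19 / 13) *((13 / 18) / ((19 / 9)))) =1546424055 / 2338588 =661.26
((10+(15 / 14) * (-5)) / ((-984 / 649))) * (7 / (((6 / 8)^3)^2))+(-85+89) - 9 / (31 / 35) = -351906557 / 2779677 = -126.60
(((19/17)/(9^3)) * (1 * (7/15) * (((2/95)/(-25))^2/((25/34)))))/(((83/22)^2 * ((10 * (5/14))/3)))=189728/4659157177734375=0.00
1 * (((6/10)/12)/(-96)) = -1/1920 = -0.00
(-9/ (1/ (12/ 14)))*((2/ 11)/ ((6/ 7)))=-18/ 11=-1.64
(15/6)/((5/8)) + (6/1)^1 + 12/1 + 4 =26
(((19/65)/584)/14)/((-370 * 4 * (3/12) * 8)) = -19/1573062400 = -0.00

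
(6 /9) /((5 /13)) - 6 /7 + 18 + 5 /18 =12067 /630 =19.15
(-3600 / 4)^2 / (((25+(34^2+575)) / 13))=2632500 / 439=5996.58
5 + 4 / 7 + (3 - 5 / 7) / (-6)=109 / 21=5.19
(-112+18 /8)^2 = 192721 /16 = 12045.06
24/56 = 0.43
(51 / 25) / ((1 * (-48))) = -17 / 400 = -0.04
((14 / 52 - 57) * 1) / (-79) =1475 / 2054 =0.72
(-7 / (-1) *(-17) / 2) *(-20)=1190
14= 14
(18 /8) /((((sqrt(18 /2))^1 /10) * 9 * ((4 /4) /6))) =5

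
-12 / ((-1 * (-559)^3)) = -12 / 174676879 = -0.00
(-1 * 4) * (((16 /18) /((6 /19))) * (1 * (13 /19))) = -208 /27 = -7.70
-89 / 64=-1.39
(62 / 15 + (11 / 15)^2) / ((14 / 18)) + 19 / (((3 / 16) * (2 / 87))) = 772451 / 175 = 4414.01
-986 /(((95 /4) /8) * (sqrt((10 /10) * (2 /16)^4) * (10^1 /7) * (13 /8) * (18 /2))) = -56541184 /55575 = -1017.39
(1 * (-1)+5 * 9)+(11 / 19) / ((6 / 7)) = 5093 / 114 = 44.68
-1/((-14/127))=127/14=9.07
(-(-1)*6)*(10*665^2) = 26533500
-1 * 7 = -7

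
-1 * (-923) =923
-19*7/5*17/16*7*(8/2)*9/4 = -142443/80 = -1780.54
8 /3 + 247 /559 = 401 /129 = 3.11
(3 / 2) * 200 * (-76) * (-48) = 1094400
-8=-8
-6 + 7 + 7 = 8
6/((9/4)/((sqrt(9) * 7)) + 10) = 168/283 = 0.59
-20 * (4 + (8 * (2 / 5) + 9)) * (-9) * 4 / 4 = 2916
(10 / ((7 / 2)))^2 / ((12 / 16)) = 1600 / 147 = 10.88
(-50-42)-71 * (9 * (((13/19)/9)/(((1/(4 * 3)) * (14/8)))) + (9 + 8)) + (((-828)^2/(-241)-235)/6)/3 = -1040369125/576954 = -1803.21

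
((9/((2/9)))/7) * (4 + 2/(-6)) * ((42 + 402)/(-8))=-1177.39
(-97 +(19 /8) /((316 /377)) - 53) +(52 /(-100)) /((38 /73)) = -177917111 /1200800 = -148.17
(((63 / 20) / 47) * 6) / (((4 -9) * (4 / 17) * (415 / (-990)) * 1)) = 318087 / 390100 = 0.82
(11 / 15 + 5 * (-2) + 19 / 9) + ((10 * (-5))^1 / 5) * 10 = -4822 / 45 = -107.16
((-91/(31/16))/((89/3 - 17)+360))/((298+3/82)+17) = -4592/11478463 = -0.00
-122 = -122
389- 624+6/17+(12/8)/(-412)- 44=-3903339/14008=-278.65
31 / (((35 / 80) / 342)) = 169632 / 7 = 24233.14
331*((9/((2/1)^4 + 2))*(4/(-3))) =-662/3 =-220.67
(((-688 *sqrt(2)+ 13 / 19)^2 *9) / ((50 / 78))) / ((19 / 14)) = 1679381794818 / 171475 - 87901632 *sqrt(2) / 9025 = 9779967.18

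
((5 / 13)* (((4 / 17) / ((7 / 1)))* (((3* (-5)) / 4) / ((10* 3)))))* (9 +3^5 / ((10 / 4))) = -531 / 3094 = -0.17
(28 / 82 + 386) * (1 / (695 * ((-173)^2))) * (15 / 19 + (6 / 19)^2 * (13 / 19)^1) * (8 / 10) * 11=820043136 / 5849539398445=0.00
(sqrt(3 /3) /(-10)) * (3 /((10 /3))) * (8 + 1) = -81 /100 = -0.81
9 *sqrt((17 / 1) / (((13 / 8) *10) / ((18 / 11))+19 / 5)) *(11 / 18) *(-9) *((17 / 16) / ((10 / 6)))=-15147 *sqrt(840310) / 395440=-35.11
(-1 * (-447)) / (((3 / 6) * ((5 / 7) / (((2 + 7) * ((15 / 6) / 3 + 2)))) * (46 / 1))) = 159579 / 230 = 693.82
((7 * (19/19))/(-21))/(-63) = 1/189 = 0.01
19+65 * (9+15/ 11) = 7619/ 11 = 692.64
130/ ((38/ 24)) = 1560/ 19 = 82.11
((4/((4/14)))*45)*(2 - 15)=-8190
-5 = -5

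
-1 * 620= -620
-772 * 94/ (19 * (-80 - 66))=36284/ 1387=26.16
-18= -18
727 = 727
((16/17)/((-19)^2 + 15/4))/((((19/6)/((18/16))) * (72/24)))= 144/471257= 0.00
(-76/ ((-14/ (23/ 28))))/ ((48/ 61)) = 5.67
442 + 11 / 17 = 7525 / 17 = 442.65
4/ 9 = 0.44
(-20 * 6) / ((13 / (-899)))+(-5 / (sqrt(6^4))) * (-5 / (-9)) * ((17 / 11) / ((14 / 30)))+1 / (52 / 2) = 69008201 / 8316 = 8298.24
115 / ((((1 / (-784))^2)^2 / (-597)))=-25937996195758080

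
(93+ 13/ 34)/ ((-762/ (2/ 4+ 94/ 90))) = -695/ 3672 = -0.19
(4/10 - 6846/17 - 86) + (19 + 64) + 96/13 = -439703/1105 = -397.92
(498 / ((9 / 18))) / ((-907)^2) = 996 / 822649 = 0.00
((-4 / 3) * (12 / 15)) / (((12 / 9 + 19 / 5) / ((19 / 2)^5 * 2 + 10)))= -2476259 / 77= -32159.21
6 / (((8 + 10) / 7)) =7 / 3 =2.33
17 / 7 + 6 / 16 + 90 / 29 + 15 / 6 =13653 / 1624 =8.41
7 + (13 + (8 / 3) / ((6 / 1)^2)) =20.07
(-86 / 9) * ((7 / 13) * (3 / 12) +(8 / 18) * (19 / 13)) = -15781 / 2106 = -7.49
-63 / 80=-0.79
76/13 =5.85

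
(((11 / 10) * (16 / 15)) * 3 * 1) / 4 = 22 / 25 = 0.88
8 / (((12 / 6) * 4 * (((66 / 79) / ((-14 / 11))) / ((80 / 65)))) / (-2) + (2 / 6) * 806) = 53088 / 1797029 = 0.03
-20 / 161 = -0.12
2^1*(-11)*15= -330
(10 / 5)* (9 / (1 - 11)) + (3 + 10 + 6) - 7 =51 / 5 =10.20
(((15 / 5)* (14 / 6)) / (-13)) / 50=-7 / 650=-0.01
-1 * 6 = -6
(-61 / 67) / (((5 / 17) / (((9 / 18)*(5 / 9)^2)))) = -5185 / 10854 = -0.48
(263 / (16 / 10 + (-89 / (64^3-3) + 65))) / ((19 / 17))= 5860162055 / 1658557652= 3.53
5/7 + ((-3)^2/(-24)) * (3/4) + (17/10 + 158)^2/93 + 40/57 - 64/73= 198281790223/722349600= 274.50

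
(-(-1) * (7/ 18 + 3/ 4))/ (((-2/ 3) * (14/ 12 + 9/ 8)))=-41/ 55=-0.75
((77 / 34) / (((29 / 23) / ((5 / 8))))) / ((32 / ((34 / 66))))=805 / 44544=0.02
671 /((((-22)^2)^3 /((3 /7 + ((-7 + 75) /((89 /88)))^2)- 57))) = 343154219 /12988792432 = 0.03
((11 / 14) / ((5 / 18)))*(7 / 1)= 99 / 5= 19.80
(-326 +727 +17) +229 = 647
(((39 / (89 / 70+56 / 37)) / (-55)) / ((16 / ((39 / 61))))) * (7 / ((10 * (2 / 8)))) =-2757573 / 96798460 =-0.03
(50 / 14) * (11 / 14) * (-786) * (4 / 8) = -108075 / 98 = -1102.81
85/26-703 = -18193/26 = -699.73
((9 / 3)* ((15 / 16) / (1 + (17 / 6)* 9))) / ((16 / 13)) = 0.09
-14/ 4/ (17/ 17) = -7/ 2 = -3.50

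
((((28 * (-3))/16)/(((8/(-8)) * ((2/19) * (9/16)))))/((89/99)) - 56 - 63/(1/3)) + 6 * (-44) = -36523/89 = -410.37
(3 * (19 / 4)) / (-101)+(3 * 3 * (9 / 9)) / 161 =-5541 / 65044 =-0.09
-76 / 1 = -76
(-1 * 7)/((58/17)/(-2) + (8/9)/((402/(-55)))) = 215271/56201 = 3.83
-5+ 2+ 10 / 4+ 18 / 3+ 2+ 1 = 17 / 2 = 8.50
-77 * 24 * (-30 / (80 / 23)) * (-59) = -940401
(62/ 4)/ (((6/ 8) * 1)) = 62/ 3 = 20.67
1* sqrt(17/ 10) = sqrt(170)/ 10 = 1.30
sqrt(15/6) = sqrt(10)/2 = 1.58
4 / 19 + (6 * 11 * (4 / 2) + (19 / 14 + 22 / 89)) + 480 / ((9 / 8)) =39806519 / 71022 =560.48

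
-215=-215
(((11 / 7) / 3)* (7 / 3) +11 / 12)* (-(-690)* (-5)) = -7379.17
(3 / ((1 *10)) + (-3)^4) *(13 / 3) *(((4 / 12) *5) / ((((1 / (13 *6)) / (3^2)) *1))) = 412191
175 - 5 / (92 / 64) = 3945 / 23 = 171.52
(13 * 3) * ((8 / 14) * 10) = 1560 / 7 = 222.86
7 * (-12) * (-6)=504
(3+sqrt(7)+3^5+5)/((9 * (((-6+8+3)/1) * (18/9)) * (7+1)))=sqrt(7)/720+251/720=0.35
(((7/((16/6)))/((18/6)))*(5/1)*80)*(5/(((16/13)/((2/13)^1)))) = 875/4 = 218.75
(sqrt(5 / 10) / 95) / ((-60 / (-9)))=3*sqrt(2) / 3800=0.00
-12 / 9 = -4 / 3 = -1.33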